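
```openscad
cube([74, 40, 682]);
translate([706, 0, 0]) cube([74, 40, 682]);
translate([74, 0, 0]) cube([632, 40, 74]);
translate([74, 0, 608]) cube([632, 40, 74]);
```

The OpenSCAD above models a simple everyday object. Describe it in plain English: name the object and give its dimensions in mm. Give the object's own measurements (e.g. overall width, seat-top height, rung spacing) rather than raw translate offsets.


A rectangular picture frame lying in the x–z plane (depth along y). The opening is 632 mm wide (x) by 534 mm tall (z), surrounded by a border 74 mm wide on all four sides. The frame is 40 mm deep and is made of two full-height vertical stiles with two horizontal rails fitted between them.


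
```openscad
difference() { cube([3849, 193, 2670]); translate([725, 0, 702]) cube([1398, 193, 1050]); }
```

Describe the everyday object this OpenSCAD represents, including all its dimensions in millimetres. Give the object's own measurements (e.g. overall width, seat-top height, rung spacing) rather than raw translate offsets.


A wall 3849 mm long (x), 193 mm thick (y), 2670 mm tall, with a rectangular window opening cut through it. The opening is 1398 mm wide and 1050 mm tall; its sill is at z = 702 mm and its near (−x) edge is 725 mm from the wall's −x end. The opening passes through the full wall thickness.


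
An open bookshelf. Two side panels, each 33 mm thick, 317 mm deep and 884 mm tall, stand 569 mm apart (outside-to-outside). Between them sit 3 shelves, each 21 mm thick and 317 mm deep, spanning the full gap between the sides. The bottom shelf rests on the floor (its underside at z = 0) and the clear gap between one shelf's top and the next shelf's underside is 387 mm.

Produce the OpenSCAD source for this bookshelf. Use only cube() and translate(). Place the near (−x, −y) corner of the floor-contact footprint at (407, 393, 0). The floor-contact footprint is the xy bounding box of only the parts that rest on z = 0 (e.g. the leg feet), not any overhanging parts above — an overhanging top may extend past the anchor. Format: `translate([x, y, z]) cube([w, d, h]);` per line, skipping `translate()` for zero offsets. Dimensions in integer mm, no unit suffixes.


translate([407, 393, 0]) cube([33, 317, 884]);
translate([943, 393, 0]) cube([33, 317, 884]);
translate([440, 393, 0]) cube([503, 317, 21]);
translate([440, 393, 408]) cube([503, 317, 21]);
translate([440, 393, 816]) cube([503, 317, 21]);


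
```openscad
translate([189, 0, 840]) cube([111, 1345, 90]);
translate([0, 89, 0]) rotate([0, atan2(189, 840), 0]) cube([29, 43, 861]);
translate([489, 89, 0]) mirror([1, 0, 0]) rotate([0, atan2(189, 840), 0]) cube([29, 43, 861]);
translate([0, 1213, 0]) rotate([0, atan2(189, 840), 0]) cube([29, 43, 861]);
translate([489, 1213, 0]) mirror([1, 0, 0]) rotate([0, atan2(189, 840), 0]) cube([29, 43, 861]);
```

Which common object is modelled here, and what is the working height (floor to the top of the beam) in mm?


A sawhorse. The overall height is 930 mm.

A beam across two mirrored pairs of raked legs — a sawhorse. The beam's underside is at z = 840 (matching the legs' vertical rise in atan2(189, 840)) and the beam is 90 mm tall, so its top is at 840 + 90 = 930 mm. The raked legs top out at the beam's underside, so that is the highest point.


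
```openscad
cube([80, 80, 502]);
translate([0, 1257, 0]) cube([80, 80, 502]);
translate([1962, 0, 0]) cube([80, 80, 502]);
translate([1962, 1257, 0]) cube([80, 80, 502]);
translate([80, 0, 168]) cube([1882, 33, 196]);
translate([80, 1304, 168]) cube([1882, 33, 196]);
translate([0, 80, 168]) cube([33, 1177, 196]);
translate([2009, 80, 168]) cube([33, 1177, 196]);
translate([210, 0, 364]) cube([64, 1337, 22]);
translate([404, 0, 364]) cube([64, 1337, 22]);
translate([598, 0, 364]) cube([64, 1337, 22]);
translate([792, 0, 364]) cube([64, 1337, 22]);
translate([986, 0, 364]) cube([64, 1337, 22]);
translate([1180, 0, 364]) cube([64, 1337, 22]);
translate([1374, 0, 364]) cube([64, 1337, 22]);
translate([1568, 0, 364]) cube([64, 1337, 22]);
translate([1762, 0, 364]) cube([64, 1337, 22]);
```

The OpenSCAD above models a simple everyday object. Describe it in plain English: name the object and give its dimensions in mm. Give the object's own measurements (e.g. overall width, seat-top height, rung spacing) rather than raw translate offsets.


A bed frame 2042 mm long (x) by 1337 mm wide (y). Four 80×80 mm corner posts, 502 mm tall, at the corners of the footprint. Four rails of 33 mm thickness and 196 mm height run between adjacent posts with their undersides at z = 168 mm, their outer faces flush with the outside of the frame (the two x-running rails run between the posts' inner faces; the two y-running rails run between the posts' inner faces). 9 slats, each 64 mm wide (x) and 22 mm thick, lie across the top of the two x-running rails, running the full 1337 mm width of the frame in y; along x they sit between the end posts with a 130 mm gap after the −x posts and between neighbouring slats, leaving 136 mm before the +x posts.


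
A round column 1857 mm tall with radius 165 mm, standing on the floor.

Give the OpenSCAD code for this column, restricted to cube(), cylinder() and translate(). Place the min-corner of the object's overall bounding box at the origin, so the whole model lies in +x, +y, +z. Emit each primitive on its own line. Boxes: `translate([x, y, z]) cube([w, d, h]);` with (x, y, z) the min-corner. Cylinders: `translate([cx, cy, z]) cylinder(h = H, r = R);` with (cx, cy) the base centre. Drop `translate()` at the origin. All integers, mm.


translate([165, 165, 0]) cylinder(h = 1857, r = 165);


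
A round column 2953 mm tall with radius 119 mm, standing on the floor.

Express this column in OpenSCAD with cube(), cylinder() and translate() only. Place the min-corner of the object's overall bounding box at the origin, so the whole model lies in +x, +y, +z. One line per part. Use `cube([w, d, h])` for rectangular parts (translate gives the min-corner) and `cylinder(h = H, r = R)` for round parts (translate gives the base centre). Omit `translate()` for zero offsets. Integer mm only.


translate([119, 119, 0]) cylinder(h = 2953, r = 119);


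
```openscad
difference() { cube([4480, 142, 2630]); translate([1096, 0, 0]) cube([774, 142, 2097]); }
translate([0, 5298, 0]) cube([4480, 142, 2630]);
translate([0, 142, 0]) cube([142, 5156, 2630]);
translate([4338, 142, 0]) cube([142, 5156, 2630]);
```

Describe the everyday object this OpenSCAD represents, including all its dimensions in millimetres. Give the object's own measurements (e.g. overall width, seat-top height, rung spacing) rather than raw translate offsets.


A single room: four walls, each 2630 mm tall and 142 mm thick, enclosing an outside footprint 4480×5440 mm (x × y), no floor or roof. The front and back walls (−y and +y sides) run the full x-width; the side walls fit between their inner faces. A door opening 774 mm wide and 2097 mm tall is cut through the front wall from the floor up, its −x edge 1096 mm from the wall's −x end.


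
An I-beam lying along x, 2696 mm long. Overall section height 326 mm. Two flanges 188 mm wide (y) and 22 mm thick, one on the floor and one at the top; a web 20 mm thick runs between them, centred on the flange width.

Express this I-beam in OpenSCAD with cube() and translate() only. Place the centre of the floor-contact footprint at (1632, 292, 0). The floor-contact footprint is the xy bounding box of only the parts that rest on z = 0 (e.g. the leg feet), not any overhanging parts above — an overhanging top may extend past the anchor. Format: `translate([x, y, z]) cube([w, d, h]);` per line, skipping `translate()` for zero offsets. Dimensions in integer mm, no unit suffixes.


translate([284, 198, 0]) cube([2696, 188, 22]);
translate([284, 282, 22]) cube([2696, 20, 282]);
translate([284, 198, 304]) cube([2696, 188, 22]);


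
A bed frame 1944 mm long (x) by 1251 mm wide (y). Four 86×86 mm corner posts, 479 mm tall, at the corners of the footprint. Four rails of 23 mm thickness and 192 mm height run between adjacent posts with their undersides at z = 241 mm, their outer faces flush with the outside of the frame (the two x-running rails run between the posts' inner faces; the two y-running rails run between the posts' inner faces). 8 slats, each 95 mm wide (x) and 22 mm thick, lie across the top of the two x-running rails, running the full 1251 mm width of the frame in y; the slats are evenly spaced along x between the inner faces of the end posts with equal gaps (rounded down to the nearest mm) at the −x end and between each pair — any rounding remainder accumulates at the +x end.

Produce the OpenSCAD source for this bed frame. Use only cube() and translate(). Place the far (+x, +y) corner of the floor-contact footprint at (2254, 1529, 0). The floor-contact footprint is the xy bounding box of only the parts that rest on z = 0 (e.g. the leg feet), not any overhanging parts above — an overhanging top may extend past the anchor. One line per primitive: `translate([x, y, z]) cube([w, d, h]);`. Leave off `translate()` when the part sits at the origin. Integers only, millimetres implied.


// slat z = rail_z + rail_h = 241 + 192 = 433
// slat gap = ⌊(1772 − 8·95) / 9⌋ = 112
translate([310, 278, 0]) cube([86, 86, 479]);
translate([310, 1443, 0]) cube([86, 86, 479]);
translate([2168, 278, 0]) cube([86, 86, 479]);
translate([2168, 1443, 0]) cube([86, 86, 479]);
translate([396, 278, 241]) cube([1772, 23, 192]);
translate([396, 1506, 241]) cube([1772, 23, 192]);
translate([310, 364, 241]) cube([23, 1079, 192]);
translate([2231, 364, 241]) cube([23, 1079, 192]);
translate([508, 278, 433]) cube([95, 1251, 22]);
translate([715, 278, 433]) cube([95, 1251, 22]);
translate([922, 278, 433]) cube([95, 1251, 22]);
translate([1129, 278, 433]) cube([95, 1251, 22]);
translate([1336, 278, 433]) cube([95, 1251, 22]);
translate([1543, 278, 433]) cube([95, 1251, 22]);
translate([1750, 278, 433]) cube([95, 1251, 22]);
translate([1957, 278, 433]) cube([95, 1251, 22]);


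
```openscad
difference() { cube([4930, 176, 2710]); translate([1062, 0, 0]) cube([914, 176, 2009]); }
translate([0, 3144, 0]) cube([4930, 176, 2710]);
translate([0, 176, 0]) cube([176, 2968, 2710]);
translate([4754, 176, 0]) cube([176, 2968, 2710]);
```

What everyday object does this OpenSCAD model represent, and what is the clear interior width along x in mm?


A single room. The interior width is 4578 mm.

Four walls enclosing a rectangle with a door in the front wall — a room. Outside width 4930 minus two 176 mm walls gives 4578 mm.


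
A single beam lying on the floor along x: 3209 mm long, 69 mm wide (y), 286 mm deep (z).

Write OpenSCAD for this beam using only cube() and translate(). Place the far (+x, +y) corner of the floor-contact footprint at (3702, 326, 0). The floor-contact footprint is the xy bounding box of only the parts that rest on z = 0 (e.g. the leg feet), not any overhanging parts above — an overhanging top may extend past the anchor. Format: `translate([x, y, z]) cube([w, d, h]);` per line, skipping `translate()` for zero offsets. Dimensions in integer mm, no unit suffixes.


translate([493, 257, 0]) cube([3209, 69, 286]);


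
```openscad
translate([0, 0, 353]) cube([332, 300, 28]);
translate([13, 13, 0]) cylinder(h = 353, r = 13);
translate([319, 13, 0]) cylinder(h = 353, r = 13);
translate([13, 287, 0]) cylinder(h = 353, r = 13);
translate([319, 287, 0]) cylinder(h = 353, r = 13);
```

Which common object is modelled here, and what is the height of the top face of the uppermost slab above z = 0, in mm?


A stool. The seat height is 381 mm.

A 332×300×28 slab at z = 353 on four corner cylinders — a stool. The seat top is 353 + 28 = 381 mm.


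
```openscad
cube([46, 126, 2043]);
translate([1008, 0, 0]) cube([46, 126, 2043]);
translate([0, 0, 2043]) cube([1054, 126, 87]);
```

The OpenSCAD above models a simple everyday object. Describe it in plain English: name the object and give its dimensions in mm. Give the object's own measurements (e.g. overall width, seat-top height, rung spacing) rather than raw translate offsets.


A door frame. The clear opening is 962 mm wide and 2043 mm high. Two 46 mm wide jambs, 126 mm deep, stand either side of the opening from the floor to the top of the opening. A 87 mm thick head sits across the top of both jambs, spanning the full outside width of the frame.


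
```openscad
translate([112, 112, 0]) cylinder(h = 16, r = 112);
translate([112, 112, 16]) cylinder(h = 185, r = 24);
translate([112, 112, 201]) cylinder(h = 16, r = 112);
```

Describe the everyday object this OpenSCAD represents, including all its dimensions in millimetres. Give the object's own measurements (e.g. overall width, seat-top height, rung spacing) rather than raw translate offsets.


A spool: two coaxial disc flanges of radius 112 mm and thickness 16 mm, joined by a core cylinder of radius 24 mm and height 185 mm. The lower flange rests on z = 0 and the three cylinders share a vertical axis.


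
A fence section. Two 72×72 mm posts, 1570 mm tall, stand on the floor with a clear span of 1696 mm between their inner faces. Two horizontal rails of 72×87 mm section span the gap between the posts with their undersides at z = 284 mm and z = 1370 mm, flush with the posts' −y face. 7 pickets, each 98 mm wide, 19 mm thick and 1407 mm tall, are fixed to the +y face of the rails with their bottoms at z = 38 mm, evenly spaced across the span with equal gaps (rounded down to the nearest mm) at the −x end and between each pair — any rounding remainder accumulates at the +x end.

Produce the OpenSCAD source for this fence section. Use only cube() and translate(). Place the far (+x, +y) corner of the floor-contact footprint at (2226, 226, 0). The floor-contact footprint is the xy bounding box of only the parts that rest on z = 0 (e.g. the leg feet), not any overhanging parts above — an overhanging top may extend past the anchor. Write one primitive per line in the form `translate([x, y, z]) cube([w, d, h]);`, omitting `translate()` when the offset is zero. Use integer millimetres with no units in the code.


translate([386, 154, 0]) cube([72, 72, 1570]);
translate([2154, 154, 0]) cube([72, 72, 1570]);
translate([458, 154, 284]) cube([1696, 72, 87]);
translate([458, 154, 1370]) cube([1696, 72, 87]);
translate([584, 226, 38]) cube([98, 19, 1407]);
translate([808, 226, 38]) cube([98, 19, 1407]);
translate([1032, 226, 38]) cube([98, 19, 1407]);
translate([1256, 226, 38]) cube([98, 19, 1407]);
translate([1480, 226, 38]) cube([98, 19, 1407]);
translate([1704, 226, 38]) cube([98, 19, 1407]);
translate([1928, 226, 38]) cube([98, 19, 1407]);


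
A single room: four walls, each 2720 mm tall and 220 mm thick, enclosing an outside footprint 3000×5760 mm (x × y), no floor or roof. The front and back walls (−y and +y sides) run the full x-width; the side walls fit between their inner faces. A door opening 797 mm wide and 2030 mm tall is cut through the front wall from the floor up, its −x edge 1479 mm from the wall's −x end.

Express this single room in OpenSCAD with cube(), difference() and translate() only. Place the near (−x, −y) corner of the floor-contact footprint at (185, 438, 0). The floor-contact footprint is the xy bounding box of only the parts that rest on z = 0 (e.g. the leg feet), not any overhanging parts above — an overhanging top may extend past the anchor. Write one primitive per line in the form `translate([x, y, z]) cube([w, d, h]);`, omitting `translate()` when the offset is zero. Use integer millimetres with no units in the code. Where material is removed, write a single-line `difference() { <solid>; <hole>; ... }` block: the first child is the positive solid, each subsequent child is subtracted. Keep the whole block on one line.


difference() { translate([185, 438, 0]) cube([3000, 220, 2720]); translate([1664, 438, 0]) cube([797, 220, 2030]); }
translate([185, 5978, 0]) cube([3000, 220, 2720]);
translate([185, 658, 0]) cube([220, 5320, 2720]);
translate([2965, 658, 0]) cube([220, 5320, 2720]);


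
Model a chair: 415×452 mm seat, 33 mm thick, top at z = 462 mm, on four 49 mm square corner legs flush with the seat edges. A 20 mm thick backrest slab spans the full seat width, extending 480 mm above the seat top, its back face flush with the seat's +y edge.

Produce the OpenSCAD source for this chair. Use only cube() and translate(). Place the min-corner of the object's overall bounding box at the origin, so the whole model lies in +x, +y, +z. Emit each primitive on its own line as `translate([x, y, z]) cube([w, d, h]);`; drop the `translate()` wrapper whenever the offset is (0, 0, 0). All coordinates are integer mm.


translate([0, 0, 429]) cube([415, 452, 33]);
cube([49, 49, 429]);
translate([366, 0, 0]) cube([49, 49, 429]);
translate([0, 403, 0]) cube([49, 49, 429]);
translate([366, 403, 0]) cube([49, 49, 429]);
translate([0, 432, 462]) cube([415, 20, 480]);


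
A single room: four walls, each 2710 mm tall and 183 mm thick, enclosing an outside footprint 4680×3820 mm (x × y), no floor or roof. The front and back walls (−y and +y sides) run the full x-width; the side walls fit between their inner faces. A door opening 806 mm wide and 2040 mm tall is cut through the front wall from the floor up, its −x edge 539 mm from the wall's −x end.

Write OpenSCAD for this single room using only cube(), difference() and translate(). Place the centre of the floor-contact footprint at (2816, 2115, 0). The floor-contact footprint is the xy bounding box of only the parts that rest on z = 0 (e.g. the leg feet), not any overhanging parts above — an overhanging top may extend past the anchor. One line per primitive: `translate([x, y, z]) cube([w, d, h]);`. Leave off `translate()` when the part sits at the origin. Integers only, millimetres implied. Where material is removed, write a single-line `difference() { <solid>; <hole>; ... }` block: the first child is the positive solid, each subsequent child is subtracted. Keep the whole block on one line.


difference() { translate([476, 205, 0]) cube([4680, 183, 2710]); translate([1015, 205, 0]) cube([806, 183, 2040]); }
translate([476, 3842, 0]) cube([4680, 183, 2710]);
translate([476, 388, 0]) cube([183, 3454, 2710]);
translate([4973, 388, 0]) cube([183, 3454, 2710]);


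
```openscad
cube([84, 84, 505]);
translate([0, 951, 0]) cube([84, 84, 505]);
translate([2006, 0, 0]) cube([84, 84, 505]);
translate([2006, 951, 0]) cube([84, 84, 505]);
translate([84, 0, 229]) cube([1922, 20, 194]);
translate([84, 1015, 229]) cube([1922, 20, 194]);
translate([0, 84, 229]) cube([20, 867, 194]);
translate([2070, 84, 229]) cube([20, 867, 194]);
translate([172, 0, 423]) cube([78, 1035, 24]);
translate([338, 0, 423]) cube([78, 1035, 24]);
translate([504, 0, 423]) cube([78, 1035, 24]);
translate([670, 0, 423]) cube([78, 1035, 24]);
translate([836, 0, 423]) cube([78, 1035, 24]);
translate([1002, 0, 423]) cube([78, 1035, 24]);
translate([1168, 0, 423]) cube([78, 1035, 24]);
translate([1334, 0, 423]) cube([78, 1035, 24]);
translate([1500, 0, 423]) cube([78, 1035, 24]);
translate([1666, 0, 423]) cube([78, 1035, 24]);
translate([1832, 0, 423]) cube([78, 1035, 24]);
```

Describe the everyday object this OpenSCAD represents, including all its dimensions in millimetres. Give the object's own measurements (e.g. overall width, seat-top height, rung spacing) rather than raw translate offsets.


A bed frame 2090 mm long (x) by 1035 mm wide (y). Four 84×84 mm corner posts, 505 mm tall, at the corners of the footprint. Four rails of 20 mm thickness and 194 mm height run between adjacent posts with their undersides at z = 229 mm, their outer faces flush with the outside of the frame (the two x-running rails run between the posts' inner faces; the two y-running rails run between the posts' inner faces). 11 slats, each 78 mm wide (x) and 24 mm thick, lie across the top of the two x-running rails, running the full 1035 mm width of the frame in y; along x they sit between the end posts with a 88 mm gap after the −x posts and between neighbouring slats, leaving 96 mm before the +x posts.


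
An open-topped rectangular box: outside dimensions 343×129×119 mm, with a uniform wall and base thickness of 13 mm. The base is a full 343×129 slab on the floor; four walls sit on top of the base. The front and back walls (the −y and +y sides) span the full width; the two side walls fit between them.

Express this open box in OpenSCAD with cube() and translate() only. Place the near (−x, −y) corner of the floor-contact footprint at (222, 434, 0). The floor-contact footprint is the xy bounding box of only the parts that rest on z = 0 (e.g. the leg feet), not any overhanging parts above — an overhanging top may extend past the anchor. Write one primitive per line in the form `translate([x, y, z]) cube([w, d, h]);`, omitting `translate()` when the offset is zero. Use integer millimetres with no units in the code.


translate([222, 434, 0]) cube([343, 129, 13]);
translate([222, 434, 13]) cube([343, 13, 106]);
translate([222, 550, 13]) cube([343, 13, 106]);
translate([222, 447, 13]) cube([13, 103, 106]);
translate([552, 447, 13]) cube([13, 103, 106]);


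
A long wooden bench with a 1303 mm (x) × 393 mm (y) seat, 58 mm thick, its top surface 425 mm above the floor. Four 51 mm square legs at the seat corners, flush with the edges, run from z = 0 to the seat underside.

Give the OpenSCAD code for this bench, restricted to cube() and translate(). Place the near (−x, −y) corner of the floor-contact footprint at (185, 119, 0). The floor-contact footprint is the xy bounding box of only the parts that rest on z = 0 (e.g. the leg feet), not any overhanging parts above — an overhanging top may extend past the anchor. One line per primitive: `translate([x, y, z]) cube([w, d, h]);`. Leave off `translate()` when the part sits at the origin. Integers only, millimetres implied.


translate([185, 119, 367]) cube([1303, 393, 58]);
translate([185, 119, 0]) cube([51, 51, 367]);
translate([185, 461, 0]) cube([51, 51, 367]);
translate([1437, 119, 0]) cube([51, 51, 367]);
translate([1437, 461, 0]) cube([51, 51, 367]);


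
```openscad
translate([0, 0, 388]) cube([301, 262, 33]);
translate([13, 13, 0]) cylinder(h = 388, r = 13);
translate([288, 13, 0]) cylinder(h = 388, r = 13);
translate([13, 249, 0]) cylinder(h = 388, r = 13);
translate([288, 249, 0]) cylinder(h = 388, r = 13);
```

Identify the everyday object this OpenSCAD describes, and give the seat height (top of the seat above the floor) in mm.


A stool. The seat height is 421 mm.

A 301×262×33 slab at z = 388 on four corner cylinders — a stool. The seat top is 388 + 33 = 421 mm.


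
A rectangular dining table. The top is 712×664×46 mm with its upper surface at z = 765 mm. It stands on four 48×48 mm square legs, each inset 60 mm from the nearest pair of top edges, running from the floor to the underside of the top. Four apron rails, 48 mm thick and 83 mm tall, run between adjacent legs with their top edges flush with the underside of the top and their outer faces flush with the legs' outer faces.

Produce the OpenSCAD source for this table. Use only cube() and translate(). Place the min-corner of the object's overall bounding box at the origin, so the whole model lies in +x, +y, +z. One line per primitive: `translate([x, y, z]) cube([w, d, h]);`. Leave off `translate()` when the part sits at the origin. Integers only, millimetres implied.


// leg_h = 765 - 46 = 719
// apron z = 719 - 83 = 636
translate([0, 0, 719]) cube([712, 664, 46]);
translate([60, 60, 0]) cube([48, 48, 719]);
translate([604, 60, 0]) cube([48, 48, 719]);
translate([60, 556, 0]) cube([48, 48, 719]);
translate([604, 556, 0]) cube([48, 48, 719]);
translate([108, 60, 636]) cube([496, 48, 83]);
translate([108, 556, 636]) cube([496, 48, 83]);
translate([60, 108, 636]) cube([48, 448, 83]);
translate([604, 108, 636]) cube([48, 448, 83]);


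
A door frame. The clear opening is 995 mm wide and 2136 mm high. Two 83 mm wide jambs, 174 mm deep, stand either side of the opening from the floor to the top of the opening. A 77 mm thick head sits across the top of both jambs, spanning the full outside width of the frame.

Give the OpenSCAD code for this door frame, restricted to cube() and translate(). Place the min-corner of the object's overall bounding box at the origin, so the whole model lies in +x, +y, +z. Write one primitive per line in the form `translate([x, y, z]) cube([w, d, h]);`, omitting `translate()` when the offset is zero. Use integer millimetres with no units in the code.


cube([83, 174, 2136]);
translate([1078, 0, 0]) cube([83, 174, 2136]);
translate([0, 0, 2136]) cube([1161, 174, 77]);


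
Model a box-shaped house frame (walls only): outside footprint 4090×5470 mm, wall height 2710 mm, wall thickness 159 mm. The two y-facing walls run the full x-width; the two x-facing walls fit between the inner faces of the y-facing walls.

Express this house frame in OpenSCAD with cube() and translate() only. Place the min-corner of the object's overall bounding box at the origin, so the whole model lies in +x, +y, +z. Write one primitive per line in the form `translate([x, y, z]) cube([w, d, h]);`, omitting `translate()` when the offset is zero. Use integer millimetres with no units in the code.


cube([4090, 159, 2710]);
translate([0, 5311, 0]) cube([4090, 159, 2710]);
translate([0, 159, 0]) cube([159, 5152, 2710]);
translate([3931, 159, 0]) cube([159, 5152, 2710]);


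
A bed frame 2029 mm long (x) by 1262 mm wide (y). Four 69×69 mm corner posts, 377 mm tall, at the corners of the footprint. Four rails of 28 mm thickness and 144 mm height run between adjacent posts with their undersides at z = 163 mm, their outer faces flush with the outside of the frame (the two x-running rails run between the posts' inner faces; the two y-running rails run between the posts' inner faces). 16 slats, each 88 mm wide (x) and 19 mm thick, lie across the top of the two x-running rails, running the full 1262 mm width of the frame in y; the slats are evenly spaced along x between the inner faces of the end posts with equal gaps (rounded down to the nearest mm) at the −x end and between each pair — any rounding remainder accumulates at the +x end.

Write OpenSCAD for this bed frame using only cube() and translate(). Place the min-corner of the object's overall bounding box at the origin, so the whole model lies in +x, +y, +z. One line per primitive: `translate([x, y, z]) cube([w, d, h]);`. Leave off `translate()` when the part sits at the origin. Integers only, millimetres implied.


cube([69, 69, 377]);
translate([0, 1193, 0]) cube([69, 69, 377]);
translate([1960, 0, 0]) cube([69, 69, 377]);
translate([1960, 1193, 0]) cube([69, 69, 377]);
translate([69, 0, 163]) cube([1891, 28, 144]);
translate([69, 1234, 163]) cube([1891, 28, 144]);
translate([0, 69, 163]) cube([28, 1124, 144]);
translate([2001, 69, 163]) cube([28, 1124, 144]);
translate([97, 0, 307]) cube([88, 1262, 19]);
translate([213, 0, 307]) cube([88, 1262, 19]);
translate([329, 0, 307]) cube([88, 1262, 19]);
translate([445, 0, 307]) cube([88, 1262, 19]);
translate([561, 0, 307]) cube([88, 1262, 19]);
translate([677, 0, 307]) cube([88, 1262, 19]);
translate([793, 0, 307]) cube([88, 1262, 19]);
translate([909, 0, 307]) cube([88, 1262, 19]);
translate([1025, 0, 307]) cube([88, 1262, 19]);
translate([1141, 0, 307]) cube([88, 1262, 19]);
translate([1257, 0, 307]) cube([88, 1262, 19]);
translate([1373, 0, 307]) cube([88, 1262, 19]);
translate([1489, 0, 307]) cube([88, 1262, 19]);
translate([1605, 0, 307]) cube([88, 1262, 19]);
translate([1721, 0, 307]) cube([88, 1262, 19]);
translate([1837, 0, 307]) cube([88, 1262, 19]);


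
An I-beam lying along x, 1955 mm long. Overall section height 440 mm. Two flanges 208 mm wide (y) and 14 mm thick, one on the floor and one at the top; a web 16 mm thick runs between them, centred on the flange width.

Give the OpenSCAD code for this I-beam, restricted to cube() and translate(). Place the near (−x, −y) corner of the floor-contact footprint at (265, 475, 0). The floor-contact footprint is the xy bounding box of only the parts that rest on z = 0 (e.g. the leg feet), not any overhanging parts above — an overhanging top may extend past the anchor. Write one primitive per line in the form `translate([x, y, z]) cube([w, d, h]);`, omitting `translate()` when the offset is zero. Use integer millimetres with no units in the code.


translate([265, 475, 0]) cube([1955, 208, 14]);
translate([265, 571, 14]) cube([1955, 16, 412]);
translate([265, 475, 426]) cube([1955, 208, 14]);


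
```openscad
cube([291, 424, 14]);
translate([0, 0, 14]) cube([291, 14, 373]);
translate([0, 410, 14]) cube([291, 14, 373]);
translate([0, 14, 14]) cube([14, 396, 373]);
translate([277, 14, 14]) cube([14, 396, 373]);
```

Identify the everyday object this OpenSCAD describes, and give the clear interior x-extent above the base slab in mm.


An open box. The internal width is 263 mm.

A 291×424 base slab with four walls standing on it — an open box. The base is 291 mm wide and the walls are 14 mm thick, so the internal width is 291 − 2 × 14 = 263 mm.


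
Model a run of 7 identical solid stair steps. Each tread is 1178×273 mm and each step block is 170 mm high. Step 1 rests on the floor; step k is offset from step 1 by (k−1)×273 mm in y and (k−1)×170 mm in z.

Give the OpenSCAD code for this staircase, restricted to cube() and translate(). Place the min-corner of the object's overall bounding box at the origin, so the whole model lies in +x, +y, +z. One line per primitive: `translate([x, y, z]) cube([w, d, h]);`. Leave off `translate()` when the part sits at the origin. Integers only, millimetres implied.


cube([1178, 273, 170]);
translate([0, 273, 170]) cube([1178, 273, 170]);
translate([0, 546, 340]) cube([1178, 273, 170]);
translate([0, 819, 510]) cube([1178, 273, 170]);
translate([0, 1092, 680]) cube([1178, 273, 170]);
translate([0, 1365, 850]) cube([1178, 273, 170]);
translate([0, 1638, 1020]) cube([1178, 273, 170]);


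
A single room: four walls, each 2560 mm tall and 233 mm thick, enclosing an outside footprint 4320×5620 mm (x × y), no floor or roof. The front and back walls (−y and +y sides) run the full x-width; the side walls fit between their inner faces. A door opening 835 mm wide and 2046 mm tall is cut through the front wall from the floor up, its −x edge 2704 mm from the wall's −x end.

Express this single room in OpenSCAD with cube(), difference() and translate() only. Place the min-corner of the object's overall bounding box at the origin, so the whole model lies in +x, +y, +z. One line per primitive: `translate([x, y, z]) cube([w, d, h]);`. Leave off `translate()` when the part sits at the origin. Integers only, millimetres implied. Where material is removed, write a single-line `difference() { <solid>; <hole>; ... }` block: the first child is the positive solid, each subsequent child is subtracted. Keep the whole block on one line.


difference() { cube([4320, 233, 2560]); translate([2704, 0, 0]) cube([835, 233, 2046]); }
translate([0, 5387, 0]) cube([4320, 233, 2560]);
translate([0, 233, 0]) cube([233, 5154, 2560]);
translate([4087, 233, 0]) cube([233, 5154, 2560]);


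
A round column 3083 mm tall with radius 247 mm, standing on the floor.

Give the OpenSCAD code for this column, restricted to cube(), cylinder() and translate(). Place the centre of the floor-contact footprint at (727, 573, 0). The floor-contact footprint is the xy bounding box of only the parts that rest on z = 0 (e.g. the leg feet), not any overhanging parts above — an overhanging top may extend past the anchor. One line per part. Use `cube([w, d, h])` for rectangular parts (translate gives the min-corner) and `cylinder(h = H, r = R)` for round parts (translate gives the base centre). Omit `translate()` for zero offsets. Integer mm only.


translate([727, 573, 0]) cylinder(h = 3083, r = 247);


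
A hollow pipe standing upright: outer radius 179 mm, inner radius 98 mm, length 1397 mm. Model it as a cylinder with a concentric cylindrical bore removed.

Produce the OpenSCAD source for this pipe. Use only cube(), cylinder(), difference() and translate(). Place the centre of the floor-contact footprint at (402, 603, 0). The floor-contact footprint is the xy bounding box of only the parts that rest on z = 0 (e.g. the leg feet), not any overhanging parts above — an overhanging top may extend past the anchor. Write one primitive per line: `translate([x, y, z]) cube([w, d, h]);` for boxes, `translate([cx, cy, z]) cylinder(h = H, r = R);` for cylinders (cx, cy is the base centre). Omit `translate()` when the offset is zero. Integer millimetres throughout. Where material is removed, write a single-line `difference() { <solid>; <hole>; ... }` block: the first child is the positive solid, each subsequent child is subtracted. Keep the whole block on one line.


difference() { translate([402, 603, 0]) cylinder(h = 1397, r = 179); translate([402, 603, 0]) cylinder(h = 1397, r = 98); }


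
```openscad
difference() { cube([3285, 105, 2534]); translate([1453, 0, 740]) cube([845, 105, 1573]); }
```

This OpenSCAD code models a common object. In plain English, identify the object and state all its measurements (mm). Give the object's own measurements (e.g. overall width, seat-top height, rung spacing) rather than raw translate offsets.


A wall 3285 mm long (x), 105 mm thick (y), 2534 mm tall, with a rectangular window opening cut through it. The opening is 845 mm wide and 1573 mm tall; its sill is at z = 740 mm and its near (−x) edge is 1453 mm from the wall's −x end. The opening passes through the full wall thickness.


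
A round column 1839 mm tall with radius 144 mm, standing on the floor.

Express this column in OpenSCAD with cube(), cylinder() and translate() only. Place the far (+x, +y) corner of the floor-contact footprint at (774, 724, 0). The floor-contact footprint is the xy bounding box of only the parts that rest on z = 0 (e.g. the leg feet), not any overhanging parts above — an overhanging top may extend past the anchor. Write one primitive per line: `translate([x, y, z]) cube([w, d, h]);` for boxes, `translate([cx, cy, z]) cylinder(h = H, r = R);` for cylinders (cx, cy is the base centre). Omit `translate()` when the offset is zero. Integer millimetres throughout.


translate([630, 580, 0]) cylinder(h = 1839, r = 144);


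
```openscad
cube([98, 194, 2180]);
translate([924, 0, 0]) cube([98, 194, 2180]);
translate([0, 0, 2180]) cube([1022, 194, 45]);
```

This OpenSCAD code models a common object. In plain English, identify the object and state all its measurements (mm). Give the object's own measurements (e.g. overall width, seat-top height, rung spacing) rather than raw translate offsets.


A door frame. The clear opening is 826 mm wide and 2180 mm high. Two 98 mm wide jambs, 194 mm deep, stand either side of the opening from the floor to the top of the opening. A 45 mm thick head sits across the top of both jambs, spanning the full outside width of the frame.


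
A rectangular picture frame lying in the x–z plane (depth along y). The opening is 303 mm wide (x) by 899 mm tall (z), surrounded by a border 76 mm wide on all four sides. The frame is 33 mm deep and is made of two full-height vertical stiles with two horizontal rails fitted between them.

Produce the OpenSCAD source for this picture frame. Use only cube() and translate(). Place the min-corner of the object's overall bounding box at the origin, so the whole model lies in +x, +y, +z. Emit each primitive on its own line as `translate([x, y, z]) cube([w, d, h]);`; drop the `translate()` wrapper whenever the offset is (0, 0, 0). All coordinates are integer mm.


cube([76, 33, 1051]);
translate([379, 0, 0]) cube([76, 33, 1051]);
translate([76, 0, 0]) cube([303, 33, 76]);
translate([76, 0, 975]) cube([303, 33, 76]);


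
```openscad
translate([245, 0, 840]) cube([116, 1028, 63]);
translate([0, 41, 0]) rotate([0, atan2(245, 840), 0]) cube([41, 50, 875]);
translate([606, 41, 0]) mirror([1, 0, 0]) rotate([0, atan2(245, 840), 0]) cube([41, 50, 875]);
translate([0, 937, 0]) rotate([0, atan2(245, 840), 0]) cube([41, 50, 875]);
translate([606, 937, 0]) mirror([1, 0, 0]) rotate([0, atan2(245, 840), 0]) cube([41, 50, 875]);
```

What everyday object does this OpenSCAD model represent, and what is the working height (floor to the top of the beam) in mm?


A sawhorse. The overall height is 903 mm.

A beam across two mirrored pairs of raked legs — a sawhorse. The beam's underside is at z = 840 (matching the legs' vertical rise in atan2(245, 840)) and the beam is 63 mm tall, so its top is at 840 + 63 = 903 mm. The raked legs top out at the beam's underside, so that is the highest point.


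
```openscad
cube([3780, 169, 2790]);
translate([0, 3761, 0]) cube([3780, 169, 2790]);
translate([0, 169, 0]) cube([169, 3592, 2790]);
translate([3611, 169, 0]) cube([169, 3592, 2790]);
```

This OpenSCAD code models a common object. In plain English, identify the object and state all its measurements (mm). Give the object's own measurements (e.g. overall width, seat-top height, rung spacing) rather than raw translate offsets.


The wall frame of a small rectangular building: four walls, each 2790 mm tall and 169 mm thick, enclosing a footprint 3780 mm (x) by 3930 mm (y) outside-to-outside, with no floor or roof. The front and back walls (the −y and +y sides) span the full width; the two side walls fit between them.


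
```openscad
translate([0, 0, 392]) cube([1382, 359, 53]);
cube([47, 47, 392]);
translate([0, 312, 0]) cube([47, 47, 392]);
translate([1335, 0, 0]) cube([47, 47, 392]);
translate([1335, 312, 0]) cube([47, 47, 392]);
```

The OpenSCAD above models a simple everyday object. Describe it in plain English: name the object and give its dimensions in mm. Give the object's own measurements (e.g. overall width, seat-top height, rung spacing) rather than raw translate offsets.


A bench: a 1382×359 mm seat slab, 53 mm thick, top at z = 445 mm, on four 47×47 mm square legs flush with the seat corners and standing on z = 0.


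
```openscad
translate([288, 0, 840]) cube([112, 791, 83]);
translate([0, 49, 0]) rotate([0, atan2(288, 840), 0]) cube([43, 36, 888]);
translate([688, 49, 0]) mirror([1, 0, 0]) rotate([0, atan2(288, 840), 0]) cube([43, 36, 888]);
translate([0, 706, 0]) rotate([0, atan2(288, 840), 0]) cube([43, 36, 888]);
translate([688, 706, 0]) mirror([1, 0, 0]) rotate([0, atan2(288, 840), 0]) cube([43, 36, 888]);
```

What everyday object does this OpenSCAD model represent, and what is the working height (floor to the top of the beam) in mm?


A sawhorse. The overall height is 923 mm.

A beam across two mirrored pairs of raked legs — a sawhorse. The beam's underside is at z = 840 (matching the legs' vertical rise in atan2(288, 840)) and the beam is 83 mm tall, so its top is at 840 + 83 = 923 mm. The raked legs top out at the beam's underside, so that is the highest point.


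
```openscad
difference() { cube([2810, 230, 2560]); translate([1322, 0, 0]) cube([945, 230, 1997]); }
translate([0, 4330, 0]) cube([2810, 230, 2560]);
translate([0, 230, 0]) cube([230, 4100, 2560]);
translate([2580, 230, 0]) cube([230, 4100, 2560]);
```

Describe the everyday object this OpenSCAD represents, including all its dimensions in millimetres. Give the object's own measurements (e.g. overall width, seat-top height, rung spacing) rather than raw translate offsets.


A single room: four walls, each 2560 mm tall and 230 mm thick, enclosing an outside footprint 2810×4560 mm (x × y), no floor or roof. The front and back walls (−y and +y sides) run the full x-width; the side walls fit between their inner faces. A door opening 945 mm wide and 1997 mm tall is cut through the front wall from the floor up, its −x edge 1322 mm from the wall's −x end.


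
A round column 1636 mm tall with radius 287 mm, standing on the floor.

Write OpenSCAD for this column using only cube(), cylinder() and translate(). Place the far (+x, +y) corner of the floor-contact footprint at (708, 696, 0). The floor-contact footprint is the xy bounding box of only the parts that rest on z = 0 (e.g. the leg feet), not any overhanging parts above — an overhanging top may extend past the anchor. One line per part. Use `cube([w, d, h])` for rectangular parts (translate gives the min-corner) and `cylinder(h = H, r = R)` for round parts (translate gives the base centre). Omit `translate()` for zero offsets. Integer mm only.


translate([421, 409, 0]) cylinder(h = 1636, r = 287);
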